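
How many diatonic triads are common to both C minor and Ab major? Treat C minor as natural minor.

Diatonic triads of C minor (natural minor): Cm (i), Ddim (ii°), Eb (III), Fm (iv), Gm (v), Ab (VI), Bb (VII).
Diatonic triads of Ab major: Ab (I), Bbm (ii), Cm (iii), Db (IV), Eb (V), Fm (vi), Gdim (vii°).
Matching root and quality in both lists: Cm, Eb, Fm, Ab.
That gives 4 common triads.

4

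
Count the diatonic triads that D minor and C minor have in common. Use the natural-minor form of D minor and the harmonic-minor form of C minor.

0

Diatonic triads of D minor (natural minor): Dm (i), Edim (ii°), F (III), Gm (iv), Am (v), B♭ (VI), C (VII).
Diatonic triads of C minor (harmonic minor): Cm (i), Ddim (ii°), E♭aug (III+), Fm (iv), G (V), A♭ (VI), Bdim (vii°).
No triad has the same root and quality in both keys.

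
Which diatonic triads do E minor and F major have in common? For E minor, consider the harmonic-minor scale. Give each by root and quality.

Am, C

Triads in E minor (harmonic minor): E minor (i), F♯ diminished (ii°), G augmented (III+), A minor (iv), B major (V), C major (VI), D♯ diminished (vii°).
Triads in F major: F major (I), G minor (ii), A minor (iii), B♭ major (IV), C major (V), D minor (vi), E diminished (vii°).
Shared triads with their functions: A minor (iv in E minor, iii in F major); C major (VI in E minor, V in F major).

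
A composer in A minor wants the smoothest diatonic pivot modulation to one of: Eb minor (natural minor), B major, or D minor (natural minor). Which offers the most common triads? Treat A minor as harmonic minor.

D minor

Triads of A minor (harmonic minor): A minor (i), B diminished (ii°), C augmented (III+), D minor (iv), E major (V), F major (VI), G# diminished (vii°).
Eb minor (natural minor) shares 0: none.
B major shares 1: E.
D minor (natural minor) shares 3: Am, Dm, F.
The most common triads (3) are shared with D minor.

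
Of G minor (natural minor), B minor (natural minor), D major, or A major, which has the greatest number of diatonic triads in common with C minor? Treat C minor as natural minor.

G minor

Triads of C minor (natural minor): C minor (i), D diminished (ii°), Eb major (III), F minor (iv), G minor (v), Ab major (VI), Bb major (VII).
G minor (natural minor) shares 4: Cm, Eb, Gm, Bb.
B minor (natural minor) shares 0: none.
D major shares 0: none.
A major shares 0: none.
The most common triads (4) are shared with G minor.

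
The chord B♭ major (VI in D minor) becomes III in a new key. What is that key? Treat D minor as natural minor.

G minor

The numeral III denotes a major triad on scale degree 3. With B♭ on degree 3, the tonic of the new key is G.
Degree 3 carries a major triad in natural-minor keys, so the destination is G minor.
Check: the diatonic triads of G minor (natural minor) are Gm (i), Adim (ii°), B♭ (III), Cm (iv), Dm (v), E♭ (VI), F (VII) — B♭ major is indeed III.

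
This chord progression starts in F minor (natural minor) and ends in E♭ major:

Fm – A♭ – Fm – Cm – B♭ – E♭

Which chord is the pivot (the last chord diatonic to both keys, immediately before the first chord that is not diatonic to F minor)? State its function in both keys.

Chords diatonic to F minor: Fm, Gdim, A♭, B♭m, Cm, D♭, E♭.
Reading the progression, the first chord not in that set is B♭, so the modulation leaves F minor there.
The chord immediately before B♭ is Cm, which is diatonic to both keys: v in F minor and vi in E♭ major.

Cm — v in F minor, vi in E♭ major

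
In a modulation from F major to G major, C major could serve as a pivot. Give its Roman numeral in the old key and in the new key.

V in F major; IV in G major

The scale of F major is F G A Bb C D E; C is degree 5, and the triad built there (C-E-G) is major, so it is V.
The scale of G major is G A B C D E F#; C is degree 4, and the triad built there (C-E-G) is major, so it is IV.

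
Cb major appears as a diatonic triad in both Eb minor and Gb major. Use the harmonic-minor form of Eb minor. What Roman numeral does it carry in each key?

VI in Eb minor; IV in Gb major

The scale of Eb minor (harmonic minor) is Eb F Gb Ab Bb Cb D; Cb is degree 6, and the triad built there (Cb-Eb-Gb) is major, so it is VI.
The scale of Gb major is Gb Ab Bb Cb Db Eb F; Cb is degree 4, and the triad built there (Cb-Eb-Gb) is major, so it is IV.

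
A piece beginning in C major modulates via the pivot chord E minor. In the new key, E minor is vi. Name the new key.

G major

The numeral vi denotes a minor triad on scale degree 6. With E on degree 6, the tonic of the new key is G.
Degree 6 carries a minor triad in major keys, so the destination is G major.
Check: the diatonic triads of G major are G (I), Am (ii), Bm (iii), C (IV), D (V), Em (vi), F#dim (vii°) — E minor is indeed vi.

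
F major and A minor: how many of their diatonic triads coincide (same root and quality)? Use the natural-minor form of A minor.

4

Diatonic triads of F major: F (I), Gm (ii), Am (iii), Bb (IV), C (V), Dm (vi), Edim (vii°).
Diatonic triads of A minor (natural minor): Am (i), Bdim (ii°), C (III), Dm (iv), Em (v), F (VI), G (VII).
Matching root and quality in both lists: F, Am, C, Dm.
That gives 4 common triads.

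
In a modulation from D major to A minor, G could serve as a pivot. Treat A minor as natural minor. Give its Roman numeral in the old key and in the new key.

IV in D major; VII in A minor

The scale of D major is D E F# G A B C#; G is degree 4, and the triad built there (G-B-D) is major, so it is IV.
The scale of A minor (natural minor) is A B C D E F G; G is degree 7, and the triad built there (G-B-D) is major, so it is VII.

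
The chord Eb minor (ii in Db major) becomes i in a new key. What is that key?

The numeral i denotes a minor triad on scale degree 1. With Eb on degree 1, the tonic of the new key is Eb.
Degree 1 carries a minor triad in minor keys, so the destination is Eb minor.
Check: the diatonic triads of Eb minor (natural minor) are Ebm (i), Fdim (ii°), Gb (III), Abm (iv), Bbm (v), Cb (VI), Db (VII) — Eb minor is indeed i.

Eb minor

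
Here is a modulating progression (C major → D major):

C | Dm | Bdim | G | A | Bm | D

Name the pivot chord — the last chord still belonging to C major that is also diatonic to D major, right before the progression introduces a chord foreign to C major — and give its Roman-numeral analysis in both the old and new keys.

Chords diatonic to C major: C, Dm, Em, F, G, Am, Bdim.
Reading the progression, the first chord not in that set is A, so the modulation leaves C major there.
The chord immediately before A is G, which is diatonic to both keys: V in C major and IV in D major.

G — V in C major, IV in D major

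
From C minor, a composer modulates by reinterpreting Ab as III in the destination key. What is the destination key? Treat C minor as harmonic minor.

F minor

The numeral III denotes a major triad on scale degree 3. With Ab on degree 3, the tonic of the new key is F.
Degree 3 carries a major triad in natural-minor keys, so the destination is F minor.
Check: the diatonic triads of F minor (natural minor) are Fm (i), Gdim (ii°), Ab (III), Bbm (iv), Cm (v), Db (VI), Eb (VII) — Ab is indeed III.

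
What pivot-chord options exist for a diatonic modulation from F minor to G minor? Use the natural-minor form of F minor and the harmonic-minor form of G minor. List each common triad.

Cm, Eb

Triads in F minor (natural minor): F minor (i), G diminished (ii°), Ab major (III), Bb minor (iv), C minor (v), Db major (VI), Eb major (VII).
Triads in G minor (harmonic minor): G minor (i), A diminished (ii°), Bb augmented (III+), C minor (iv), D major (V), Eb major (VI), F# diminished (vii°).
Shared triads with their functions: C minor (v in F minor, iv in G minor); Eb major (VII in F minor, VI in G minor).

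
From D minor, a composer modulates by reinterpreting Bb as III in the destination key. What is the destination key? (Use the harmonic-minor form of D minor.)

The numeral III denotes a major triad on scale degree 3. With Bb on degree 3, the tonic of the new key is G.
Degree 3 carries a major triad in natural-minor keys, so the destination is G minor.
Check: the diatonic triads of G minor (natural minor) are Gm (i), Adim (ii°), Bb (III), Cm (iv), Dm (v), Eb (VI), F (VII) — Bb is indeed III.

G minor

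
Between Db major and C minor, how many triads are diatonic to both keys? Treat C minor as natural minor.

2

Diatonic triads of Db major: Db (I), Ebm (ii), Fm (iii), Gb (IV), Ab (V), Bbm (vi), Cdim (vii°).
Diatonic triads of C minor (natural minor): Cm (i), Ddim (ii°), Eb (III), Fm (iv), Gm (v), Ab (VI), Bb (VII).
Matching root and quality in both lists: Fm, Ab.
That gives 2 common triads.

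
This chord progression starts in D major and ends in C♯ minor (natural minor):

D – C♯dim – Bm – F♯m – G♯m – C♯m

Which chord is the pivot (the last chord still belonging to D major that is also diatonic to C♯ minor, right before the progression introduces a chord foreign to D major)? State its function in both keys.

Chords diatonic to D major: D, Em, F♯m, G, A, Bm, C♯dim.
Reading the progression, the first chord not in that set is G♯m, so the modulation leaves D major there.
The chord immediately before G♯m is F♯m, which is diatonic to both keys: iii in D major and iv in C♯ minor.

F♯m — iii in D major, iv in C♯ minor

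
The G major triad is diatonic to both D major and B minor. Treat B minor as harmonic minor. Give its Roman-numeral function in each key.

The scale of D major is D E F♯ G A B C♯; G is degree 4, and the triad built there (G-B-D) is major, so it is IV.
The scale of B minor (harmonic minor) is B C♯ D E F♯ G A♯; G is degree 6, and the triad built there (G-B-D) is major, so it is VI.

IV in D major; VI in B minor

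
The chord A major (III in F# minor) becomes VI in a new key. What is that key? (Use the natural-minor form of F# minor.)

The numeral VI denotes a major triad on scale degree 6. With A on degree 6, the tonic of the new key is C#.
Degree 6 carries a major triad in minor keys, so the destination is C# minor.
Check: the diatonic triads of C# minor (natural minor) are C#m (i), D#dim (ii°), E (III), F#m (iv), G#m (v), A (VI), B (VII) — A major is indeed VI.

C# minor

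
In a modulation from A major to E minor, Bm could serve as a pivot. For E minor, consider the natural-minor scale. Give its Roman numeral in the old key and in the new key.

ii in A major; v in E minor

The scale of A major is A B C# D E F# G#; B is degree 2, and the triad built there (B-D-F#) is minor, so it is ii.
The scale of E minor (natural minor) is E F# G A B C D; B is degree 5, and the triad built there (B-D-F#) is minor, so it is v.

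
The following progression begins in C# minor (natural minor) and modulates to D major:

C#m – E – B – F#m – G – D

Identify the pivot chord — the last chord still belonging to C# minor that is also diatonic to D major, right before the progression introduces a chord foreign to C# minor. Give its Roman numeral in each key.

Chords diatonic to C# minor: C#m, D#dim, E, F#m, G#m, A, B.
Reading the progression, the first chord not in that set is G, so the modulation leaves C# minor there.
The chord immediately before G is F#m, which is diatonic to both keys: iv in C# minor and iii in D major.

F#m — iv in C# minor, iii in D major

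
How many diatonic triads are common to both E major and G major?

0

Diatonic triads of E major: E (I), F#m (ii), G#m (iii), A (IV), B (V), C#m (vi), D#dim (vii°).
Diatonic triads of G major: G (I), Am (ii), Bm (iii), C (IV), D (V), Em (vi), F#dim (vii°).
No triad has the same root and quality in both keys.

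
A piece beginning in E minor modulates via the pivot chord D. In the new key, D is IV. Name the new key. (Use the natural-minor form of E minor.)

The numeral IV denotes a major triad on scale degree 4. With D on degree 4, the tonic of the new key is A.
Degree 4 carries a major triad in major keys, so the destination is A major.
Check: the diatonic triads of A major are A (I), Bm (ii), C#m (iii), D (IV), E (V), F#m (vi), G#dim (vii°) — D is indeed IV.

A major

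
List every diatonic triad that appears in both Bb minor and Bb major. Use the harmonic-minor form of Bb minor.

F, Adim

Triads in Bb minor (harmonic minor): Bbm (i), Cdim (ii°), Dbaug (III+), Ebm (iv), F (V), Gb (VI), Adim (vii°).
Triads in Bb major: Bb (I), Cm (ii), Dm (iii), Eb (IV), F (V), Gm (vi), Adim (vii°).
Shared triads with their functions: F (V in Bb minor, V in Bb major); Adim (vii° in Bb minor, vii° in Bb major).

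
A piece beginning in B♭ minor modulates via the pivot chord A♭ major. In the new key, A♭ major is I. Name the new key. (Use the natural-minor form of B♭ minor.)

The numeral I denotes a major triad on scale degree 1. With A♭ on degree 1, the tonic of the new key is A♭.
Degree 1 carries a major triad in major keys, so the destination is A♭ major.
Check: the diatonic triads of A♭ major are A♭ (I), B♭m (ii), Cm (iii), D♭ (IV), E♭ (V), Fm (vi), Gdim (vii°) — A♭ major is indeed I.

A♭ major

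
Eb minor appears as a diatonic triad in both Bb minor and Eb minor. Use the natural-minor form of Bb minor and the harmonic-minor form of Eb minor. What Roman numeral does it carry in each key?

iv in Bb minor; i in Eb minor

The scale of Bb minor (natural minor) is Bb C Db Eb F Gb Ab; Eb is degree 4, and the triad built there (Eb-Gb-Bb) is minor, so it is iv.
The scale of Eb minor (harmonic minor) is Eb F Gb Ab Bb Cb D; Eb is degree 1, and the triad built there (Eb-Gb-Bb) is minor, so it is i.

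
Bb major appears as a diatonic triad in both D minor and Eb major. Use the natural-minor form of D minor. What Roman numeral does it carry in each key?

VI in D minor; V in Eb major

The scale of D minor (natural minor) is D E F G A Bb C; Bb is degree 6, and the triad built there (Bb-D-F) is major, so it is VI.
The scale of Eb major is Eb F G Ab Bb C D; Bb is degree 5, and the triad built there (Bb-D-F) is major, so it is V.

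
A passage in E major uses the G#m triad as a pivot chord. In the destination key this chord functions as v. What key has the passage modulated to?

The numeral v denotes a minor triad on scale degree 5. With G# on degree 5, the tonic of the new key is C#.
Degree 5 carries a minor triad in natural-minor keys, so the destination is C# minor.
Check: the diatonic triads of C# minor (natural minor) are C#m (i), D#dim (ii°), E (III), F#m (iv), G#m (v), A (VI), B (VII) — G#m is indeed v.

C# minor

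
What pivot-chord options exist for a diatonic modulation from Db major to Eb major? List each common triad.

Fm, Ab

Triads in Db major: Db major (I), Eb minor (ii), F minor (iii), Gb major (IV), Ab major (V), Bb minor (vi), C diminished (vii°).
Triads in Eb major: Eb major (I), F minor (ii), G minor (iii), Ab major (IV), Bb major (V), C minor (vi), D diminished (vii°).
Shared triads with their functions: F minor (iii in Db major, ii in Eb major); Ab major (V in Db major, IV in Eb major).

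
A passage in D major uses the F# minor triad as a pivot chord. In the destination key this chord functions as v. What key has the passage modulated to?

B minor

The numeral v denotes a minor triad on scale degree 5. With F# on degree 5, the tonic of the new key is B.
Degree 5 carries a minor triad in natural-minor keys, so the destination is B minor.
Check: the diatonic triads of B minor (natural minor) are Bm (i), C#dim (ii°), D (III), Em (iv), F#m (v), G (VI), A (VII) — F# minor is indeed v.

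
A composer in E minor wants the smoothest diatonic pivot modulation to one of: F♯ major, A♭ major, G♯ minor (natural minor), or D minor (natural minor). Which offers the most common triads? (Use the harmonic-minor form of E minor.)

D minor

Triads of E minor (harmonic minor): Em (i), F♯dim (ii°), Gaug (III+), Am (iv), B (V), C (VI), D♯dim (vii°).
F♯ major shares 1: B.
A♭ major shares 0: none.
G♯ minor (natural minor) shares 1: B.
D minor (natural minor) shares 2: Am, C.
The most common triads (2) are shared with D minor.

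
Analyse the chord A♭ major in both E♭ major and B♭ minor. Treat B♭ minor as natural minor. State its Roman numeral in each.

The scale of E♭ major is E♭ F G A♭ B♭ C D; A♭ is degree 4, and the triad built there (A♭-C-E♭) is major, so it is IV.
The scale of B♭ minor (natural minor) is B♭ C D♭ E♭ F G♭ A♭; A♭ is degree 7, and the triad built there (A♭-C-E♭) is major, so it is VII.

IV in E♭ major; VII in B♭ minor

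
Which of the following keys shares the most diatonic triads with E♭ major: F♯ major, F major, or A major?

Triads of E♭ major: E♭ (I), Fm (ii), Gm (iii), A♭ (IV), B♭ (V), Cm (vi), Ddim (vii°).
F♯ major shares 0: none.
F major shares 2: Gm, B♭.
A major shares 0: none.
The most common triads (2) are shared with F major.

F major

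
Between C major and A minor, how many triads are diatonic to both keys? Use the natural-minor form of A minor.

Diatonic triads of C major: C (I), Dm (ii), Em (iii), F (IV), G (V), Am (vi), Bdim (vii°).
Diatonic triads of A minor (natural minor): Am (i), Bdim (ii°), C (III), Dm (iv), Em (v), F (VI), G (VII).
Matching root and quality in both lists: C, Dm, Em, F, G, Am, Bdim.
That gives 7 common triads.

7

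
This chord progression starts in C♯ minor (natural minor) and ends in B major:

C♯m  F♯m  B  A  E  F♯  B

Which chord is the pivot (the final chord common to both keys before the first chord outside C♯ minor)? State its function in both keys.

Chords diatonic to C♯ minor: C♯m, D♯dim, E, F♯m, G♯m, A, B.
Reading the progression, the first chord not in that set is F♯, so the modulation leaves C♯ minor there.
The chord immediately before F♯ is E, which is diatonic to both keys: III in C♯ minor and IV in B major.

E — III in C♯ minor, IV in B major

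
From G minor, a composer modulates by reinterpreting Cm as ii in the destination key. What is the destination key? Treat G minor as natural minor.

Bb major

The numeral ii denotes a minor triad on scale degree 2. With C on degree 2, the tonic of the new key is Bb.
Degree 2 carries a minor triad in major keys, so the destination is Bb major.
Check: the diatonic triads of Bb major are Bb (I), Cm (ii), Dm (iii), Eb (IV), F (V), Gm (vi), Adim (vii°) — Cm is indeed ii.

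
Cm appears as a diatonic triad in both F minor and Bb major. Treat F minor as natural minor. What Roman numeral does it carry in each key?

The scale of F minor (natural minor) is F G Ab Bb C Db Eb; C is degree 5, and the triad built there (C-Eb-G) is minor, so it is v.
The scale of Bb major is Bb C D Eb F G A; C is degree 2, and the triad built there (C-Eb-G) is minor, so it is ii.

v in F minor; ii in Bb major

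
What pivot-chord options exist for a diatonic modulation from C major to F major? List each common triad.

C, Dm, F, Am

Triads in C major: C (I), Dm (ii), Em (iii), F (IV), G (V), Am (vi), Bdim (vii°).
Triads in F major: F (I), Gm (ii), Am (iii), B♭ (IV), C (V), Dm (vi), Edim (vii°).
Shared triads with their functions: C (I in C major, V in F major); Dm (ii in C major, vi in F major); F (IV in C major, I in F major); Am (vi in C major, iii in F major).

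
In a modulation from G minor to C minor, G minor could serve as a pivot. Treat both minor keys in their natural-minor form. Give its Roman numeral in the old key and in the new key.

The scale of G minor (natural minor) is G A Bb C D Eb F; G is degree 1, and the triad built there (G-Bb-D) is minor, so it is i.
The scale of C minor (natural minor) is C D Eb F G Ab Bb; G is degree 5, and the triad built there (G-Bb-D) is minor, so it is v.

i in G minor; v in C minor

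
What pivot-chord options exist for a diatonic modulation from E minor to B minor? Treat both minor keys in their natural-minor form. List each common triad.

Em, G, Bm, D

Triads in E minor (natural minor): E minor (i), F♯ diminished (ii°), G major (III), A minor (iv), B minor (v), C major (VI), D major (VII).
Triads in B minor (natural minor): B minor (i), C♯ diminished (ii°), D major (III), E minor (iv), F♯ minor (v), G major (VI), A major (VII).
Shared triads with their functions: E minor (i in E minor, iv in B minor); G major (III in E minor, VI in B minor); B minor (v in E minor, i in B minor); D major (VII in E minor, III in B minor).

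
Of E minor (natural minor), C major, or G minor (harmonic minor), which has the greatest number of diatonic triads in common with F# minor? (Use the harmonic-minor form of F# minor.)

Triads of F# minor (harmonic minor): F# minor (i), G# diminished (ii°), A augmented (III+), B minor (iv), C# major (V), D major (VI), E# diminished (vii°).
E minor (natural minor) shares 2: Bm, D.
C major shares 0: none.
G minor (harmonic minor) shares 1: D.
The most common triads (2) are shared with E minor.

E minor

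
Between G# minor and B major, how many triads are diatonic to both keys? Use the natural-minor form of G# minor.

7

Diatonic triads of G# minor (natural minor): G# minor (i), A# diminished (ii°), B major (III), C# minor (iv), D# minor (v), E major (VI), F# major (VII).
Diatonic triads of B major: B major (I), C# minor (ii), D# minor (iii), E major (IV), F# major (V), G# minor (vi), A# diminished (vii°).
Matching root and quality in both lists: G# minor, A# diminished, B major, C# minor, D# minor, E major, F# major.
That gives 7 common triads.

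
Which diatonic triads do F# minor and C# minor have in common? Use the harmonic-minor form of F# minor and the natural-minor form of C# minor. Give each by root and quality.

Triads in F# minor (harmonic minor): F#m (i), G#dim (ii°), Aaug (III+), Bm (iv), C# (V), D (VI), E#dim (vii°).
Triads in C# minor (natural minor): C#m (i), D#dim (ii°), E (III), F#m (iv), G#m (v), A (VI), B (VII).
Shared triads with their functions: F#m (i in F# minor, iv in C# minor).

F#m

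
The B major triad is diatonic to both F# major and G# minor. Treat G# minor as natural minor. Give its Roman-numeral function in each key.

The scale of F# major is F# G# A# B C# D# E#; B is degree 4, and the triad built there (B-D#-F#) is major, so it is IV.
The scale of G# minor (natural minor) is G# A# B C# D# E F#; B is degree 3, and the triad built there (B-D#-F#) is major, so it is III.

IV in F# major; III in G# minor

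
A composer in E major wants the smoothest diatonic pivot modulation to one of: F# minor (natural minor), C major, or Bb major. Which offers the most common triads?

Triads of E major: E major (I), F# minor (ii), G# minor (iii), A major (IV), B major (V), C# minor (vi), D# diminished (vii°).
F# minor (natural minor) shares 4: E, F#m, A, C#m.
C major shares 0: none.
Bb major shares 0: none.
The most common triads (4) are shared with F# minor.

F# minor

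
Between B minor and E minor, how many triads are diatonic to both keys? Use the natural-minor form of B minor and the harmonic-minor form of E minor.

Diatonic triads of B minor (natural minor): B minor (i), C# diminished (ii°), D major (III), E minor (iv), F# minor (v), G major (VI), A major (VII).
Diatonic triads of E minor (harmonic minor): E minor (i), F# diminished (ii°), G augmented (III+), A minor (iv), B major (V), C major (VI), D# diminished (vii°).
Matching root and quality in both lists: E minor.
That gives 1 common triad.

1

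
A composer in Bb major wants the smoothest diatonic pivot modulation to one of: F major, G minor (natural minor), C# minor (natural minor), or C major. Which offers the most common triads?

Triads of Bb major: Bb (I), Cm (ii), Dm (iii), Eb (IV), F (V), Gm (vi), Adim (vii°).
F major shares 4: Bb, Dm, F, Gm.
G minor (natural minor) shares 7: Bb, Cm, Dm, Eb, F, Gm, Adim.
C# minor (natural minor) shares 0: none.
C major shares 2: Dm, F.
The most common triads (7) are shared with G minor.

G minor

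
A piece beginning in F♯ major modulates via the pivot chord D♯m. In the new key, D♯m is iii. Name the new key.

The numeral iii denotes a minor triad on scale degree 3. With D♯ on degree 3, the tonic of the new key is B.
Degree 3 carries a minor triad in major keys, so the destination is B major.
Check: the diatonic triads of B major are B (I), C♯m (ii), D♯m (iii), E (IV), F♯ (V), G♯m (vi), A♯dim (vii°) — D♯m is indeed iii.

B major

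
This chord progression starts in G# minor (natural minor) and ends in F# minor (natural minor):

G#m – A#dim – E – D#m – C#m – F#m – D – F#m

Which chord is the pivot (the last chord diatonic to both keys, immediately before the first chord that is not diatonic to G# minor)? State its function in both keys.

Chords diatonic to G# minor: G#m, A#dim, B, C#m, D#m, E, F#.
Reading the progression, the first chord not in that set is F#m, so the modulation leaves G# minor there.
The chord immediately before F#m is C#m, which is diatonic to both keys: iv in G# minor and v in F# minor.

C#m — iv in G# minor, v in F# minor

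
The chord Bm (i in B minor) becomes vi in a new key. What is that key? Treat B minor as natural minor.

D major

The numeral vi denotes a minor triad on scale degree 6. With B on degree 6, the tonic of the new key is D.
Degree 6 carries a minor triad in major keys, so the destination is D major.
Check: the diatonic triads of D major are D (I), Em (ii), F#m (iii), G (IV), A (V), Bm (vi), C#dim (vii°) — Bm is indeed vi.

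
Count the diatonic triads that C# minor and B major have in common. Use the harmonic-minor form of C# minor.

1

Diatonic triads of C# minor (harmonic minor): C# minor (i), D# diminished (ii°), E augmented (III+), F# minor (iv), G# major (V), A major (VI), B# diminished (vii°).
Diatonic triads of B major: B major (I), C# minor (ii), D# minor (iii), E major (IV), F# major (V), G# minor (vi), A# diminished (vii°).
Matching root and quality in both lists: C# minor.
That gives 1 common triad.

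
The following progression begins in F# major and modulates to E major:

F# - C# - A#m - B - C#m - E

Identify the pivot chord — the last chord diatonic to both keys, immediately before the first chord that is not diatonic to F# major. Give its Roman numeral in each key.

B — IV in F# major, V in E major

Chords diatonic to F# major: F#, G#m, A#m, B, C#, D#m, E#dim.
Reading the progression, the first chord not in that set is C#m, so the modulation leaves F# major there.
The chord immediately before C#m is B, which is diatonic to both keys: IV in F# major and V in E major.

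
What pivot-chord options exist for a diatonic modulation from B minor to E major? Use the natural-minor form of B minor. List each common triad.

F#m, A

Triads in B minor (natural minor): B minor (i), C# diminished (ii°), D major (III), E minor (iv), F# minor (v), G major (VI), A major (VII).
Triads in E major: E major (I), F# minor (ii), G# minor (iii), A major (IV), B major (V), C# minor (vi), D# diminished (vii°).
Shared triads with their functions: F# minor (v in B minor, ii in E major); A major (VII in B minor, IV in E major).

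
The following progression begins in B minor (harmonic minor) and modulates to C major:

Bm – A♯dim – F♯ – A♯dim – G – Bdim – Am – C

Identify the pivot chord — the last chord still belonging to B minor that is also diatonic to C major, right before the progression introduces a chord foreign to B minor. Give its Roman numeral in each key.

Chords diatonic to B minor: Bm, C♯dim, Daug, Em, F♯, G, A♯dim.
Reading the progression, the first chord not in that set is Bdim, so the modulation leaves B minor there.
The chord immediately before Bdim is G, which is diatonic to both keys: VI in B minor and V in C major.

G — VI in B minor, V in C major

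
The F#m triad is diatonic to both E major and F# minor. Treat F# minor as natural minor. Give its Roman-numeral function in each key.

ii in E major; i in F# minor

The scale of E major is E F# G# A B C# D#; F# is degree 2, and the triad built there (F#-A-C#) is minor, so it is ii.
The scale of F# minor (natural minor) is F# G# A B C# D E; F# is degree 1, and the triad built there (F#-A-C#) is minor, so it is i.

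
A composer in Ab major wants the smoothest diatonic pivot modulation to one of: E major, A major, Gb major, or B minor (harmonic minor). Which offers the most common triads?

Triads of Ab major: Ab major (I), Bb minor (ii), C minor (iii), Db major (IV), Eb major (V), F minor (vi), G diminished (vii°).
E major shares 0: none.
A major shares 0: none.
Gb major shares 2: Bbm, Db.
B minor (harmonic minor) shares 0: none.
The most common triads (2) are shared with Gb major.

Gb major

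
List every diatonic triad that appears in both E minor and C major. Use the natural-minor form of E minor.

Triads in E minor (natural minor): E minor (i), F# diminished (ii°), G major (III), A minor (iv), B minor (v), C major (VI), D major (VII).
Triads in C major: C major (I), D minor (ii), E minor (iii), F major (IV), G major (V), A minor (vi), B diminished (vii°).
Shared triads with their functions: E minor (i in E minor, iii in C major); G major (III in E minor, V in C major); A minor (iv in E minor, vi in C major); C major (VI in E minor, I in C major).

Em, G, Am, C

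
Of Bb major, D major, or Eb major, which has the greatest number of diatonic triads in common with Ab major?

Eb major

Triads of Ab major: Ab (I), Bbm (ii), Cm (iii), Db (IV), Eb (V), Fm (vi), Gdim (vii°).
Bb major shares 2: Cm, Eb.
D major shares 0: none.
Eb major shares 4: Ab, Cm, Eb, Fm.
The most common triads (4) are shared with Eb major.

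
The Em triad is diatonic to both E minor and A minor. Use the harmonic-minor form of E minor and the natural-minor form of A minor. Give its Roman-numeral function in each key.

i in E minor; v in A minor

The scale of E minor (harmonic minor) is E F# G A B C D#; E is degree 1, and the triad built there (E-G-B) is minor, so it is i.
The scale of A minor (natural minor) is A B C D E F G; E is degree 5, and the triad built there (E-G-B) is minor, so it is v.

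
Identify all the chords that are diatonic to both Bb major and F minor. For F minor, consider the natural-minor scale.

Cm, Eb

Triads in Bb major: Bb (I), Cm (ii), Dm (iii), Eb (IV), F (V), Gm (vi), Adim (vii°).
Triads in F minor (natural minor): Fm (i), Gdim (ii°), Ab (III), Bbm (iv), Cm (v), Db (VI), Eb (VII).
Shared triads with their functions: Cm (ii in Bb major, v in F minor); Eb (IV in Bb major, VII in F minor).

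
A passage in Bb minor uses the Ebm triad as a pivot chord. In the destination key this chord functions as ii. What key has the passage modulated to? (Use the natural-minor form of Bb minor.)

The numeral ii denotes a minor triad on scale degree 2. With Eb on degree 2, the tonic of the new key is Db.
Degree 2 carries a minor triad in major keys, so the destination is Db major.
Check: the diatonic triads of Db major are Db (I), Ebm (ii), Fm (iii), Gb (IV), Ab (V), Bbm (vi), Cdim (vii°) — Ebm is indeed ii.

Db major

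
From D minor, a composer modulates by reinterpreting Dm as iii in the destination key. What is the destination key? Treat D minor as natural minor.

Bb major

The numeral iii denotes a minor triad on scale degree 3. With D on degree 3, the tonic of the new key is Bb.
Degree 3 carries a minor triad in major keys, so the destination is Bb major.
Check: the diatonic triads of Bb major are Bb (I), Cm (ii), Dm (iii), Eb (IV), F (V), Gm (vi), Adim (vii°) — Dm is indeed iii.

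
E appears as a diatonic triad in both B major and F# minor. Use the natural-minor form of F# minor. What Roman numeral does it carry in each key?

IV in B major; VII in F# minor

The scale of B major is B C# D# E F# G# A#; E is degree 4, and the triad built there (E-G#-B) is major, so it is IV.
The scale of F# minor (natural minor) is F# G# A B C# D E; E is degree 7, and the triad built there (E-G#-B) is major, so it is VII.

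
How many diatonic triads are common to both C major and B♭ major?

Diatonic triads of C major: C (I), Dm (ii), Em (iii), F (IV), G (V), Am (vi), Bdim (vii°).
Diatonic triads of B♭ major: B♭ (I), Cm (ii), Dm (iii), E♭ (IV), F (V), Gm (vi), Adim (vii°).
Matching root and quality in both lists: Dm, F.
That gives 2 common triads.

2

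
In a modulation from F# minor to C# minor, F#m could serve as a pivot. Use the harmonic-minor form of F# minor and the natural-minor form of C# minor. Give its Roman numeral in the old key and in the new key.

i in F# minor; iv in C# minor

The scale of F# minor (harmonic minor) is F# G# A B C# D E#; F# is degree 1, and the triad built there (F#-A-C#) is minor, so it is i.
The scale of C# minor (natural minor) is C# D# E F# G# A B; F# is degree 4, and the triad built there (F#-A-C#) is minor, so it is iv.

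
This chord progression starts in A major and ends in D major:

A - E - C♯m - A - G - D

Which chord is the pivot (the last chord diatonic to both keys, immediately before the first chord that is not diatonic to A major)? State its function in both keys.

A — I in A major, V in D major

Chords diatonic to A major: A, Bm, C♯m, D, E, F♯m, G♯dim.
Reading the progression, the first chord not in that set is G, so the modulation leaves A major there.
The chord immediately before G is A, which is diatonic to both keys: I in A major and V in D major.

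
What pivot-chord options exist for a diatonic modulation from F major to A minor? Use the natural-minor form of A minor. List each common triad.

Triads in F major: F (I), Gm (ii), Am (iii), B♭ (IV), C (V), Dm (vi), Edim (vii°).
Triads in A minor (natural minor): Am (i), Bdim (ii°), C (III), Dm (iv), Em (v), F (VI), G (VII).
Shared triads with their functions: F (I in F major, VI in A minor); Am (iii in F major, i in A minor); C (V in F major, III in A minor); Dm (vi in F major, iv in A minor).

F, Am, C, Dm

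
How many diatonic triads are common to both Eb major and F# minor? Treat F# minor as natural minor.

0

Diatonic triads of Eb major: Eb (I), Fm (ii), Gm (iii), Ab (IV), Bb (V), Cm (vi), Ddim (vii°).
Diatonic triads of F# minor (natural minor): F#m (i), G#dim (ii°), A (III), Bm (iv), C#m (v), D (VI), E (VII).
No triad has the same root and quality in both keys.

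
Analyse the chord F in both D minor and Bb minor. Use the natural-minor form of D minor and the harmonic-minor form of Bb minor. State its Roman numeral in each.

III in D minor; V in Bb minor

The scale of D minor (natural minor) is D E F G A Bb C; F is degree 3, and the triad built there (F-A-C) is major, so it is III.
The scale of Bb minor (harmonic minor) is Bb C Db Eb F Gb A; F is degree 5, and the triad built there (F-A-C) is major, so it is V.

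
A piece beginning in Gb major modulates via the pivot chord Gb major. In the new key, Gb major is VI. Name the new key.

Bb minor

The numeral VI denotes a major triad on scale degree 6. With Gb on degree 6, the tonic of the new key is Bb.
Degree 6 carries a major triad in minor keys, so the destination is Bb minor.
Check: the diatonic triads of Bb minor (natural minor) are Bbm (i), Cdim (ii°), Db (III), Ebm (iv), Fm (v), Gb (VI), Ab (VII) — Gb major is indeed VI.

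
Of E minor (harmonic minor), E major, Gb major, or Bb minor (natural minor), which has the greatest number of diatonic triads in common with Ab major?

Triads of Ab major: Ab (I), Bbm (ii), Cm (iii), Db (IV), Eb (V), Fm (vi), Gdim (vii°).
E minor (harmonic minor) shares 0: none.
E major shares 0: none.
Gb major shares 2: Bbm, Db.
Bb minor (natural minor) shares 4: Ab, Bbm, Db, Fm.
The most common triads (4) are shared with Bb minor.

Bb minor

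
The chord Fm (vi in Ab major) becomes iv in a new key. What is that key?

C minor

The numeral iv denotes a minor triad on scale degree 4. With F on degree 4, the tonic of the new key is C.
Degree 4 carries a minor triad in minor keys, so the destination is C minor.
Check: the diatonic triads of C minor (natural minor) are Cm (i), Ddim (ii°), Eb (III), Fm (iv), Gm (v), Ab (VI), Bb (VII) — Fm is indeed iv.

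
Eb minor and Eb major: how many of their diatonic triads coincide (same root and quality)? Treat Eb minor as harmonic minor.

Diatonic triads of Eb minor (harmonic minor): Ebm (i), Fdim (ii°), Gbaug (III+), Abm (iv), Bb (V), Cb (VI), Ddim (vii°).
Diatonic triads of Eb major: Eb (I), Fm (ii), Gm (iii), Ab (IV), Bb (V), Cm (vi), Ddim (vii°).
Matching root and quality in both lists: Bb, Ddim.
That gives 2 common triads.

2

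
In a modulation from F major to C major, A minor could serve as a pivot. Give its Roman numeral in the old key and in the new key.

The scale of F major is F G A B♭ C D E; A is degree 3, and the triad built there (A-C-E) is minor, so it is iii.
The scale of C major is C D E F G A B; A is degree 6, and the triad built there (A-C-E) is minor, so it is vi.

iii in F major; vi in C major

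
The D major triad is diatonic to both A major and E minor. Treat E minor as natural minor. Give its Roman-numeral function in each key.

The scale of A major is A B C# D E F# G#; D is degree 4, and the triad built there (D-F#-A) is major, so it is IV.
The scale of E minor (natural minor) is E F# G A B C D; D is degree 7, and the triad built there (D-F#-A) is major, so it is VII.

IV in A major; VII in E minor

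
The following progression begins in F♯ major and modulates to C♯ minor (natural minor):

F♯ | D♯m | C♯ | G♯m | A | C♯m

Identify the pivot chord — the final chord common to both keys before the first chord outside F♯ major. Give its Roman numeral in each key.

G♯m — ii in F♯ major, v in C♯ minor

Chords diatonic to F♯ major: F♯, G♯m, A♯m, B, C♯, D♯m, E♯dim.
Reading the progression, the first chord not in that set is A, so the modulation leaves F♯ major there.
The chord immediately before A is G♯m, which is diatonic to both keys: ii in F♯ major and v in C♯ minor.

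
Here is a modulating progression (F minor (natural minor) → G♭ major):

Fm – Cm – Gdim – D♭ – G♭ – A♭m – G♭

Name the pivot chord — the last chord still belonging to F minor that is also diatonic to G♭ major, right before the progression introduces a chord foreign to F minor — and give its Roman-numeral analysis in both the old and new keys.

D♭ — VI in F minor, V in G♭ major

Chords diatonic to F minor: Fm, Gdim, A♭, B♭m, Cm, D♭, E♭.
Reading the progression, the first chord not in that set is G♭, so the modulation leaves F minor there.
The chord immediately before G♭ is D♭, which is diatonic to both keys: VI in F minor and V in G♭ major.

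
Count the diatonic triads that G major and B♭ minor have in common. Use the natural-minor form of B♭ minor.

Diatonic triads of G major: G major (I), A minor (ii), B minor (iii), C major (IV), D major (V), E minor (vi), F♯ diminished (vii°).
Diatonic triads of B♭ minor (natural minor): B♭ minor (i), C diminished (ii°), D♭ major (III), E♭ minor (iv), F minor (v), G♭ major (VI), A♭ major (VII).
No triad has the same root and quality in both keys.

0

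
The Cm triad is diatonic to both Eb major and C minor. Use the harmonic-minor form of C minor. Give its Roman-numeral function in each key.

vi in Eb major; i in C minor

The scale of Eb major is Eb F G Ab Bb C D; C is degree 6, and the triad built there (C-Eb-G) is minor, so it is vi.
The scale of C minor (harmonic minor) is C D Eb F G Ab B; C is degree 1, and the triad built there (C-Eb-G) is minor, so it is i.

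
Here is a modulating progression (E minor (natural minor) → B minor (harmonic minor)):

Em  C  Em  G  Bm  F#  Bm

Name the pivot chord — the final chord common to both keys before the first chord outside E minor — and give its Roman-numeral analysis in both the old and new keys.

Chords diatonic to E minor: Em, F#dim, G, Am, Bm, C, D.
Reading the progression, the first chord not in that set is F#, so the modulation leaves E minor there.
The chord immediately before F# is Bm, which is diatonic to both keys: v in E minor and i in B minor.

Bm — v in E minor, i in B minor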